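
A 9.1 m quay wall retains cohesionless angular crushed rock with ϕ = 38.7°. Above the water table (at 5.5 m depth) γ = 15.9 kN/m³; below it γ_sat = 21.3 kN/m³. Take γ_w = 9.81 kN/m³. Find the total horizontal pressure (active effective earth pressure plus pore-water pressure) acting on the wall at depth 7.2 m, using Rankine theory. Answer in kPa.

41.3 kPa

K_a = (1 − sin φ)/(1 + sin φ) = 0.2306.
γ' = 21.3 − 9.81 = 11.49 kN/m³.
Effective vertical stress at 7.2 m: σ'_v = 15.9×5.5 + 11.49×1.70 = 107.0 kPa.
σ'_h = K_a σ'_v = 0.2306 × 107.0 = 24.67 kPa; u = γ_w × 1.70 = 16.68 kPa.
Total σ_h = 24.67 + 16.68 = 41.35 kPa.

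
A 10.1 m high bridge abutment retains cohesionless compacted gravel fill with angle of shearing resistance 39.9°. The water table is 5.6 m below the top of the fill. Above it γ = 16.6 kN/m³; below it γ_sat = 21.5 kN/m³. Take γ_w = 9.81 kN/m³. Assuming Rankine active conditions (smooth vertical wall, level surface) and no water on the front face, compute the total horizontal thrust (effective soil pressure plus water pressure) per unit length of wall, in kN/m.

273 kN/m

K_a = tan²(45° − φ/2) = 0.2184.
γ' = 21.5 − 9.81 = 11.69 kN/m³. Depth below WT = 4.5 m.
σ'_h at WT = K_a γ d_w = 20.31 kPa; at base = 20.31 + K_a γ' × 4.5 = 31.80 kPa.
P₁ (0–5.6 m) = ½×20.31×5.6 = 56.86. P₂ (5.6–10.1 m) = ½(20.31+31.80)×4.5 = 117.2.
P_w = ½ γ_w h₂² = 0.5×9.81×4.5² = 99.33. Total = 56.86+117.2+99.33 = 273.4 kN/m.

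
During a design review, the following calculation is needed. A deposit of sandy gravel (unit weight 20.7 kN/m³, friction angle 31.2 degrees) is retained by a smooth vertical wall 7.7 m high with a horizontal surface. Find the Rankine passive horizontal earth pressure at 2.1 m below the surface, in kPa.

K_p = (1 + sin φ)/(1 − sin φ) = 3.150.
σ_h = K_p γ z = 3.150 × 20.7 × 2.1 = 136.9 kPa.

137 kPa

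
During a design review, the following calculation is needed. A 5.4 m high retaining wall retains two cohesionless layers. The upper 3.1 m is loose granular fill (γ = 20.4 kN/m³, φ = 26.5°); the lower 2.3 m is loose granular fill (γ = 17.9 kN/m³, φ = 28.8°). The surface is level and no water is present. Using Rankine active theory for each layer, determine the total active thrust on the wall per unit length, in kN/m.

K_a1 = tan²(45°−26.5°/2) = 0.3829; K_a2 = tan²(45°−28.8°/2) = 0.3498.
Layer 1: σ at base = K_a1 γ₁ h₁ = 24.22 kPa; P₁ = ½×24.22×3.1 = 37.54.
Layer 2: σ_v at top = γ₁h₁ = 63.24; σ_h top = K_a2×63.24 = 22.12; σ_h base = K_a2×(63.24+17.9×2.3) = 36.52.
P₂ = ½(22.12+36.52)×2.3 = 67.43. Total P_a = 37.54+67.43 = 105.0 kN/m.

105 kN/m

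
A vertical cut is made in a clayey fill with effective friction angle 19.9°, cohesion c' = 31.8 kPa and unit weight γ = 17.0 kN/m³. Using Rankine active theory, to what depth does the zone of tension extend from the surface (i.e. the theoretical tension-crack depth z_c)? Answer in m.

5.33 m

K_a = tan²(45° − 19.9°/2) = 0.4921; √K_a = 0.7015.
The active pressure is zero where K_a γ z = 2c√K_a, so z_c = 2c/(γ√K_a) = 2×31.8/(17.0×0.7015) = 5.333 m.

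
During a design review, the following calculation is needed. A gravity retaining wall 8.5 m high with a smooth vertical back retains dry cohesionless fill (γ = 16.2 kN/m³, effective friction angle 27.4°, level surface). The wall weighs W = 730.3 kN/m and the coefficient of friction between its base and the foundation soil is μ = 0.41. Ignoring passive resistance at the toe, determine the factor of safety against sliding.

K_a = tan²(45° − 27.4°/2) = 0.3697.
P_a = ½K_aγH² = 0.5×0.3697×16.2×8.5² = 216.3 kN/m, acting at H/3 = 2.833 m above the base.
FS_sliding = μW / P_a = 0.41×730.3 / 216.3 = 1.384.

1.38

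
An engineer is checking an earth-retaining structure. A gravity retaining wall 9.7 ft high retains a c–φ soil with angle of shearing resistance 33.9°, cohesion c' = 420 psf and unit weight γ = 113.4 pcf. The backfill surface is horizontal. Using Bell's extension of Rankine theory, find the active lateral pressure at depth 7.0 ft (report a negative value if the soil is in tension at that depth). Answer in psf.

-222 psf

K_a = (1 − sin φ)/(1 + sin φ) = 0.2839.
σ_a = K_a γ z − 2c√K_a = 0.2839×113.4×7.0 − 2×420×0.5328 = -222.2 psf.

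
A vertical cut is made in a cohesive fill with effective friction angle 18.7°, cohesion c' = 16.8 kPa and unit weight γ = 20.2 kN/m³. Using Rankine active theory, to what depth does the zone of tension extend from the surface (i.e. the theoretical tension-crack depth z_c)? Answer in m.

2.32 m

K_a = tan²(45° − 18.7°/2) = 0.5144; √K_a = 0.7173.
The active pressure is zero where K_a γ z = 2c√K_a, so z_c = 2c/(γ√K_a) = 2×16.8/(20.2×0.7173) = 2.319 m.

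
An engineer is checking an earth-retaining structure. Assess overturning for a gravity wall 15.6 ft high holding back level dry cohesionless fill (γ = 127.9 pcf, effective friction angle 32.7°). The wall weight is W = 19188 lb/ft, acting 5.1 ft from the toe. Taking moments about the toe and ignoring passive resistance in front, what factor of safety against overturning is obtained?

4.05

K_a = tan²(45° − 32.7°/2) = 0.2985.
P_a = ½K_aγH² = 0.5×0.2985×127.9×15.6² = 4645 lb/ft, acting at H/3 = 5.200 ft above the base.
Overturning moment M_o = P_a × H/3 = 4645 × 5.200 = 24160.
Resisting moment M_r = W × 5.1 = 19188 × 5.1 = 97860.
FS_overturning = M_r/M_o = 97860/24160 = 4.051.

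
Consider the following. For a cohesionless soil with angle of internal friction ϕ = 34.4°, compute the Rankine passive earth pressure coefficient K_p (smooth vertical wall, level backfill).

K_p = (1 + sin φ)/(1 − sin φ) = tan²(45° + 34.4°/2) = 3.597.

3.60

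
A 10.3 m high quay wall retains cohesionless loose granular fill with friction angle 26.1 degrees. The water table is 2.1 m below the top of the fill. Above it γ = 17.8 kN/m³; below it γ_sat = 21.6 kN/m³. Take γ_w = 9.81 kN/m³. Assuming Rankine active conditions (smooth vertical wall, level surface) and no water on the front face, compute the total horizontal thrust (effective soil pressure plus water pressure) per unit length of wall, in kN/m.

K_a = tan²(45° − φ/2) = 0.3889.
γ' = 21.6 − 9.81 = 11.79 kN/m³. Depth below WT = 8.2 m.
σ'_h at WT = K_a γ d_w = 14.54 kPa; at base = 14.54 + K_a γ' × 8.2 = 52.14 kPa.
P₁ (0–2.1 m) = ½×14.54×2.1 = 15.27. P₂ (2.1–10.3 m) = ½(14.54+52.14)×8.2 = 273.4.
P_w = ½ γ_w h₂² = 0.5×9.81×8.2² = 329.8. Total = 15.27+273.4+329.8 = 618.5 kN/m.

618 kN/m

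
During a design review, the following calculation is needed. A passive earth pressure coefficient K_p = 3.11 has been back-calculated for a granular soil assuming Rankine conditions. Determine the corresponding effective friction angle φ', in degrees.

30.9°

K_p = (1+sin φ)/(1−sin φ) ⇒ sin φ = (K_p − 1)/(K_p + 1) = 0.5134.
φ = arcsin(0.5134) = 30.89°.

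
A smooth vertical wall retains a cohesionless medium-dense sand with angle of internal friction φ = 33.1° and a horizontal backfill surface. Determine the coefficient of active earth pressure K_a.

K_a = tan²(45° − φ/2) = tan²(28.45°) = 0.2936.

0.294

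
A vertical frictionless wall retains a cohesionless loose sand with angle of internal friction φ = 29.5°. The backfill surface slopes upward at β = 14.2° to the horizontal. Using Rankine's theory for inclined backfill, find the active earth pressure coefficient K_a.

0.377

K_a = cos β · (cos β − √(cos²β − cos²φ)) / (cos β + √(cos²β − cos²φ)).
cos β = 0.9694, cos φ = 0.8704, √(cos²β − cos²φ) = 0.4270.
K_a = 0.9694 × (0.9694 − 0.4270)/(0.9694 + 0.4270) = 0.3766.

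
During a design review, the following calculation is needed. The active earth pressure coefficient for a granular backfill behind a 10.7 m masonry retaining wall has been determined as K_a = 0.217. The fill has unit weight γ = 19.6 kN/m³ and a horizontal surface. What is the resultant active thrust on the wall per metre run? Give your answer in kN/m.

P = ½ K_a γ H² = 0.5 × 0.217 × 19.6 × 10.7² = 243.5 kN/m.

243 kN/m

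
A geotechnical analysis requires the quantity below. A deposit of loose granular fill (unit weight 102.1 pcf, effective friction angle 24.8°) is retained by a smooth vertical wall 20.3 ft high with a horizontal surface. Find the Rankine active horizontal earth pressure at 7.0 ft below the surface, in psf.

292 psf

K_a = (1 − sin φ)/(1 + sin φ) = 0.4090.
σ_h = K_a γ z = 0.4090 × 102.1 × 7.0 = 292.3 psf.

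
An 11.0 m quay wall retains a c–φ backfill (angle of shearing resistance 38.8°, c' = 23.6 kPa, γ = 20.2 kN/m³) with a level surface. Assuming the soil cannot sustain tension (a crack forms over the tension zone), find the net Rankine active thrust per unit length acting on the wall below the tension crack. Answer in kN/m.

K_a = 0.2296; √K_a = 0.4791.
Tension-crack depth z_c = 2c/(γ√K_a) = 2×23.6/(20.2×0.4791) = 4.877 m.
σ_a at base = K_a γ H − 2c√K_a = 0.2296×20.2×11.0 − 2×23.6×0.4791 = 28.39 kPa.
P_a = ½ × 28.39 × (H − z_c) = 0.5×28.39×6.123 = 86.93 kN/m.

86.9 kN/m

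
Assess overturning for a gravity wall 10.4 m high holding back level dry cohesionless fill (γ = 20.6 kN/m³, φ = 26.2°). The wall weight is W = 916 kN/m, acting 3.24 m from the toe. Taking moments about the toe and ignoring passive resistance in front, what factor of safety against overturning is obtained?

K_a = tan²(45° − 26.2°/2) = 0.3874.
P_a = ½K_aγH² = 0.5×0.3874×20.6×10.4² = 431.6 kN/m, acting at H/3 = 3.467 m above the base.
Overturning moment M_o = P_a × H/3 = 431.6 × 3.467 = 1496.
Resisting moment M_r = W × 3.24 = 916 × 3.24 = 2968.
FS_overturning = M_r/M_o = 2968/1496 = 1.983.

1.98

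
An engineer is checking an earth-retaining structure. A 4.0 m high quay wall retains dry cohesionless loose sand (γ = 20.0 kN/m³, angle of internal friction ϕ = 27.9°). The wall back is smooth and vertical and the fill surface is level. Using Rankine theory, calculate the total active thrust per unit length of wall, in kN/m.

K_a = tan²(45° − φ/2) = 0.3625.
P_a = ½ K_a γ H² = 0.5 × 0.3625 × 20.0 × 4.0² = 57.99 kN/m.

58.0 kN/m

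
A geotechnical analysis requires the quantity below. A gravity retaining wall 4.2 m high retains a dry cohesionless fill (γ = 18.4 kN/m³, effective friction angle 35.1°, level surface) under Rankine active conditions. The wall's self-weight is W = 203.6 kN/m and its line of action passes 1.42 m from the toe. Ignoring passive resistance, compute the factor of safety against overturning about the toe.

4.72

K_a = tan²(45° − 35.1°/2) = 0.2698.
P_a = ½K_aγH² = 0.5×0.2698×18.4×4.2² = 43.79 kN/m, acting at H/3 = 1.400 m above the base.
Overturning moment M_o = P_a × H/3 = 43.79 × 1.400 = 61.31.
Resisting moment M_r = W × 1.42 = 203.6 × 1.42 = 289.1.
FS_overturning = M_r/M_o = 289.1/61.31 = 4.716.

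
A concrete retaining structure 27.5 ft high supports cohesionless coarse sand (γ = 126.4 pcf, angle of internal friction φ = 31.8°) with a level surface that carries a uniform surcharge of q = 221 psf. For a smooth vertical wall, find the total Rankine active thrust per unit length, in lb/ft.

16700 lb/ft

K_a = tan²(45° − φ/2) = 0.3098.
Soil triangle: ½ K_a γ H² = 0.5×0.3098×126.4×27.5² = 14810 lb/ft.
Surcharge rectangle: K_a q H = 0.3098×221×27.5 = 1883 lb/ft.
Total = 14810 + 1883 = 16690 lb/ft.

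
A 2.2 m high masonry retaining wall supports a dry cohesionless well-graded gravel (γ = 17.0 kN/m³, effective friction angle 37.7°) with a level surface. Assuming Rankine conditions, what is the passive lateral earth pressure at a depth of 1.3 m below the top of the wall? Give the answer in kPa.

K_p = (1 + sin φ)/(1 − sin φ) = 4.148.
σ_h = K_p γ z = 4.148 × 17.0 × 1.3 = 91.68 kPa.

91.7 kPa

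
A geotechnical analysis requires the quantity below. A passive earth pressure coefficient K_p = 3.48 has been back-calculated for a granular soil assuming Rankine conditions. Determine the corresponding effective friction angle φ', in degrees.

K_p = (1+sin φ)/(1−sin φ) ⇒ sin φ = (K_p − 1)/(K_p + 1) = 0.5536.
φ = arcsin(0.5536) = 33.61°.

33.6°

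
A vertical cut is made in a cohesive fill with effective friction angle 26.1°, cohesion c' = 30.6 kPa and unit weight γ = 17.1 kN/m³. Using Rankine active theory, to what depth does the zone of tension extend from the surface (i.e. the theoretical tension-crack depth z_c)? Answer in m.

5.74 m

K_a = tan²(45° − 26.1°/2) = 0.3889; √K_a = 0.6237.
The active pressure is zero where K_a γ z = 2c√K_a, so z_c = 2c/(γ√K_a) = 2×30.6/(17.1×0.6237) = 5.739 m.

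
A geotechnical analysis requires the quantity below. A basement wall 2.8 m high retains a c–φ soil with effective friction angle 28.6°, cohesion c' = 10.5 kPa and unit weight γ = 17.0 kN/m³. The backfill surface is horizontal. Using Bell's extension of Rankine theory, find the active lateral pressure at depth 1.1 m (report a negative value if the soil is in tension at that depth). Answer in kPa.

K_a = (1 − sin φ)/(1 + sin φ) = 0.3525.
σ_a = K_a γ z − 2c√K_a = 0.3525×17.0×1.1 − 2×10.5×0.5938 = -5.876 kPa.

-5.88 kPa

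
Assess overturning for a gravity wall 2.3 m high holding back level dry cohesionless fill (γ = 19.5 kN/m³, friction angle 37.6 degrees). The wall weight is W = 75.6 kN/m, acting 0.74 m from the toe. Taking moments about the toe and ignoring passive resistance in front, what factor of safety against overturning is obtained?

K_a = tan²(45° − 37.6°/2) = 0.2421.
P_a = ½K_aγH² = 0.5×0.2421×19.5×2.3² = 12.49 kN/m, acting at H/3 = 0.7667 m above the base.
Overturning moment M_o = P_a × H/3 = 12.49 × 0.7667 = 9.574.
Resisting moment M_r = W × 0.74 = 75.6 × 0.74 = 55.94.
FS_overturning = M_r/M_o = 55.94/9.574 = 5.843.

5.84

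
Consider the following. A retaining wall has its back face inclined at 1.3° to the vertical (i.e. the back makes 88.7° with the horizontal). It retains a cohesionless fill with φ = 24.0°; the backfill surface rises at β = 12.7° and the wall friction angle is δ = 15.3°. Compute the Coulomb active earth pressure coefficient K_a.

0.478

K_a = sin²(α+φ) / [sin²α · sin(α−δ) · (1 + √{sin(φ+δ)sin(φ−β) / (sin(α−δ)sin(α+β))})²].
With α = 88.7°, φ = 24.0°, δ = 15.3°, β = 12.7°: K_a = 0.4780.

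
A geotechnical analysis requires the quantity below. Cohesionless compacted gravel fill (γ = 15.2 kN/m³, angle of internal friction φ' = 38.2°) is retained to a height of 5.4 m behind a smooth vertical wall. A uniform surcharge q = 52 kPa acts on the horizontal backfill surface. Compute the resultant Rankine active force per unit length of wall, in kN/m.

118 kN/m

K_a = tan²(45° − φ/2) = 0.2358.
Soil triangle: ½ K_a γ H² = 0.5×0.2358×15.2×5.4² = 52.25 kN/m.
Surcharge rectangle: K_a q H = 0.2358×52×5.4 = 66.21 kN/m.
Total = 52.25 + 66.21 = 118.5 kN/m.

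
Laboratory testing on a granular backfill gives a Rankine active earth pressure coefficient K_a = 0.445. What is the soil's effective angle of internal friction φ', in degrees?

22.6°

K_a = tan²(45° − φ/2) ⇒ 45° − φ/2 = arctan(√0.445) = 33.71°.
φ = 2(45° − 33.71°) = 22.59°.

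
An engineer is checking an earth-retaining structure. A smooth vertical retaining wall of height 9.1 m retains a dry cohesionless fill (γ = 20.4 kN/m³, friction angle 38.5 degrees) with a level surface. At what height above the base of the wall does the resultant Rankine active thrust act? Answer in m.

K_a = 0.2327.
The pressure distribution is triangular, so the resultant acts at H/3 above the base = 9.1/3 = 3.033 m.

3.03 m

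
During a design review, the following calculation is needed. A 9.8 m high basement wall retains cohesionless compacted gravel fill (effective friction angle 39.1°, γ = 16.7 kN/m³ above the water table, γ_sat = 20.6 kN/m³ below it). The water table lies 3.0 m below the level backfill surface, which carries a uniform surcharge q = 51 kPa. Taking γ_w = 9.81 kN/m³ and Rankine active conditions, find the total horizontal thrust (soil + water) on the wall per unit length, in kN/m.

K_a = tan²(45° − φ/2) = 0.2265.
γ' = 20.6 − 9.81 = 10.79 kN/m³. h₂ = H − d_w = 6.8 m.
σ'_h: at surface K_a·q = 11.55; at WT K_a(q+γd_w) = 22.90; at base K_a(q+γd_w+γ'h₂) = 39.52 kPa.
P₁ = ½(11.55+22.90)×3.0 = 51.67; P₂ = ½(22.90+39.52)×6.8 = 212.2; P_w = ½γ_w h₂² = 226.8.
Total = 51.67+212.2+226.8 = 490.7 kN/m.

491 kN/m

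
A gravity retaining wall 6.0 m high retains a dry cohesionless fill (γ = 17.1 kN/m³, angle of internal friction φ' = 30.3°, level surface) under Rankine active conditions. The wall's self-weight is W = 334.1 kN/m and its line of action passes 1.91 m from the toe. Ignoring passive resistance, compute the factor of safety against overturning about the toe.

3.15

K_a = tan²(45° − 30.3°/2) = 0.3293.
P_a = ½K_aγH² = 0.5×0.3293×17.1×6.0² = 101.4 kN/m, acting at H/3 = 2.000 m above the base.
Overturning moment M_o = P_a × H/3 = 101.4 × 2.000 = 202.7.
Resisting moment M_r = W × 1.91 = 334.1 × 1.91 = 638.1.
FS_overturning = M_r/M_o = 638.1/202.7 = 3.148.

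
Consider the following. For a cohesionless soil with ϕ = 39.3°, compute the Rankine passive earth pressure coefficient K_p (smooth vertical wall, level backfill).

K_p = (1 + sin φ)/(1 − sin φ) = tan²(45° + 39.3°/2) = 4.455.

4.46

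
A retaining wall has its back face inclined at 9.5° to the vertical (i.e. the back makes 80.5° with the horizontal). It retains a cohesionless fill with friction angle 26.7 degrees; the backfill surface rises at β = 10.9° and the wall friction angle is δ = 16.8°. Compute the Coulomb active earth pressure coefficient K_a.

K_a = sin²(α+φ) / [sin²α · sin(α−δ) · (1 + √{sin(φ+δ)sin(φ−β) / (sin(α−δ)sin(α+β))})²].
With α = 80.5°, φ = 26.7°, δ = 16.8°, β = 10.9°: K_a = 0.4927.

0.493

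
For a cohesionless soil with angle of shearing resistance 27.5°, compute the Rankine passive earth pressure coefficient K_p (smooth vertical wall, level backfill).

K_p = (1 + sin φ)/(1 − sin φ) = tan²(45° + 27.5°/2) = 2.716.

2.72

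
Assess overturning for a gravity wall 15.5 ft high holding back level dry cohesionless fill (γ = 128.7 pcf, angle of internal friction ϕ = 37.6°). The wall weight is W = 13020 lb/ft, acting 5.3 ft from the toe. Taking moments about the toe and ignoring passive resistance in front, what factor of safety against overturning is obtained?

K_a = tan²(45° − 37.6°/2) = 0.2421.
P_a = ½K_aγH² = 0.5×0.2421×128.7×15.5² = 3743 lb/ft, acting at H/3 = 5.167 ft above the base.
Overturning moment M_o = P_a × H/3 = 3743 × 5.167 = 19340.
Resisting moment M_r = W × 5.3 = 13020 × 5.3 = 69010.
FS_overturning = M_r/M_o = 69010/19340 = 3.568.

3.57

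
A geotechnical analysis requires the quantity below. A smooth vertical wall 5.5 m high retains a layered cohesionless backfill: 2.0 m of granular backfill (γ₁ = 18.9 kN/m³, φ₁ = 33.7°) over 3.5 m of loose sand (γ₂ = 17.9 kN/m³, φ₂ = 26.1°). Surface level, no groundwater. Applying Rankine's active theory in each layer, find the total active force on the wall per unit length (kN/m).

105 kN/m

K_a1 = tan²(45°−33.7°/2) = 0.2863; K_a2 = tan²(45°−26.1°/2) = 0.3889.
Layer 1: σ at base = K_a1 γ₁ h₁ = 10.82 kPa; P₁ = ½×10.82×2.0 = 10.82.
Layer 2: σ_v at top = γ₁h₁ = 37.80; σ_h top = K_a2×37.80 = 14.70; σ_h base = K_a2×(37.80+17.9×3.5) = 39.07.
P₂ = ½(14.70+39.07)×3.5 = 94.10. Total P_a = 10.82+94.10 = 104.9 kN/m.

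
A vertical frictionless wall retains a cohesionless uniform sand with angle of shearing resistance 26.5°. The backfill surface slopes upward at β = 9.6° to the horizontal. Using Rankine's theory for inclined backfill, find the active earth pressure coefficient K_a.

0.403

K_a = cos β · (cos β − √(cos²β − cos²φ)) / (cos β + √(cos²β − cos²φ)).
cos β = 0.9860, cos φ = 0.8949, √(cos²β − cos²φ) = 0.4139.
K_a = 0.9860 × (0.9860 − 0.4139)/(0.9860 + 0.4139) = 0.4030.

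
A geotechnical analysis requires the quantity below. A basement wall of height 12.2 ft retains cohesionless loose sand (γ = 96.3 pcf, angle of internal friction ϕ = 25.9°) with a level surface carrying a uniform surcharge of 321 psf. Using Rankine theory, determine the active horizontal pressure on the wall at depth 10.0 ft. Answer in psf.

503 psf

K_a = (1 − sin φ)/(1 + sin φ) = 0.3920.
σ_v = γz + q = 96.3 × 10.0 + 321 = 1284 psf.
σ_h = K_a σ_v = 0.3920 × 1284 = 503.3 psf.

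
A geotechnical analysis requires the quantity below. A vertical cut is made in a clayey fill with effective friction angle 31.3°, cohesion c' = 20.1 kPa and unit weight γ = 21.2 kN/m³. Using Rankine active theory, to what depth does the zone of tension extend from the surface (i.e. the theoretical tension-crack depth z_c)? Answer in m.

K_a = tan²(45° − 31.3°/2) = 0.3162; √K_a = 0.5623.
The active pressure is zero where K_a γ z = 2c√K_a, so z_c = 2c/(γ√K_a) = 2×20.1/(21.2×0.5623) = 3.372 m.

3.37 m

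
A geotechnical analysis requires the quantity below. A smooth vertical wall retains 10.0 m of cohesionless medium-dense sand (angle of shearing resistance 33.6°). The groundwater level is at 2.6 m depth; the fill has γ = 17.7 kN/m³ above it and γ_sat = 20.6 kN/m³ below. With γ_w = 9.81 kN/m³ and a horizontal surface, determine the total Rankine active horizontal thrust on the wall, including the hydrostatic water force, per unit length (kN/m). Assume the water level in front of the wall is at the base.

469 kN/m

K_a = tan²(45° − φ/2) = 0.2875.
γ' = 20.6 − 9.81 = 10.79 kN/m³. Depth below WT = 7.4 m.
σ'_h at WT = K_a γ d_w = 13.23 kPa; at base = 13.23 + K_a γ' × 7.4 = 36.19 kPa.
P₁ (0–2.6 m) = ½×13.23×2.6 = 17.20. P₂ (2.6–10.0 m) = ½(13.23+36.19)×7.4 = 182.8.
P_w = ½ γ_w h₂² = 0.5×9.81×7.4² = 268.6. Total = 17.20+182.8+268.6 = 468.6 kN/m.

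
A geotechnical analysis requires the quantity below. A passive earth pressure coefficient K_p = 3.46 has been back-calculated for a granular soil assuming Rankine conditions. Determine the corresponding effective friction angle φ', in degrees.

33.5°

K_p = (1+sin φ)/(1−sin φ) ⇒ sin φ = (K_p − 1)/(K_p + 1) = 0.5516.
φ = arcsin(0.5516) = 33.47°.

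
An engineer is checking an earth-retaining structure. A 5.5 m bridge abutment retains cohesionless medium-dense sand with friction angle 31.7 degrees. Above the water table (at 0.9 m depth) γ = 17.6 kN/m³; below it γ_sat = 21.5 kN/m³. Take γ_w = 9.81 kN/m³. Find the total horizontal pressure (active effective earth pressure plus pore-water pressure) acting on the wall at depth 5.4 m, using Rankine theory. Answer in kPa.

K_a = (1 − sin φ)/(1 + sin φ) = 0.3111.
γ' = 21.5 − 9.81 = 11.69 kN/m³.
Effective vertical stress at 5.4 m: σ'_v = 17.6×0.9 + 11.69×4.50 = 68.44 kPa.
σ'_h = K_a σ'_v = 0.3111 × 68.44 = 21.29 kPa; u = γ_w × 4.50 = 44.15 kPa.
Total σ_h = 21.29 + 44.15 = 65.44 kPa.

65.4 kPa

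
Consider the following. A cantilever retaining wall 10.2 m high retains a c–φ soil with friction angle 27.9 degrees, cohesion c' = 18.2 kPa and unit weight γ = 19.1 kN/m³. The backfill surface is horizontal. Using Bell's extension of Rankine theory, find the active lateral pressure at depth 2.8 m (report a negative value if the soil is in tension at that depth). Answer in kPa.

K_a = (1 − sin φ)/(1 + sin φ) = 0.3625.
σ_a = K_a γ z − 2c√K_a = 0.3625×19.1×2.8 − 2×18.2×0.6020 = -2.530 kPa.

-2.53 kPa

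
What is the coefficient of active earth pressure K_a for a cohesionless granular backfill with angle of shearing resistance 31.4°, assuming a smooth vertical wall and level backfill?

K_a = (1 − sin φ)/(1 + sin φ) = (1 − sin 31.4°)/(1 + sin 31.4°) = 0.3149.

0.315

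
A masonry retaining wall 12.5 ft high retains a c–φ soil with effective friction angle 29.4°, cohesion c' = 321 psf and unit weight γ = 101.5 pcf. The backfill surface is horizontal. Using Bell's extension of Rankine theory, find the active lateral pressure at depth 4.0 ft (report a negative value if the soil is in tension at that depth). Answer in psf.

K_a = (1 − sin φ)/(1 + sin φ) = 0.3415.
σ_a = K_a γ z − 2c√K_a = 0.3415×101.5×4.0 − 2×321×0.5844 = -236.5 psf.

-237 psf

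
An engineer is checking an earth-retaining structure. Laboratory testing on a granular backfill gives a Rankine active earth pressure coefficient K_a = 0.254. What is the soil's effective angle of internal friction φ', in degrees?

36.5°

K_a = tan²(45° − φ/2) ⇒ 45° − φ/2 = arctan(√0.254) = 26.75°.
φ = 2(45° − 26.75°) = 36.51°.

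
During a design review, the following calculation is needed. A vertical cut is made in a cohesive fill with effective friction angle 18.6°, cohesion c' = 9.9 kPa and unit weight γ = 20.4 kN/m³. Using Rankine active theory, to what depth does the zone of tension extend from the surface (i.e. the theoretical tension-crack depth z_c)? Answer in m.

1.35 m

K_a = tan²(45° − 18.6°/2) = 0.5163; √K_a = 0.7186.
The active pressure is zero where K_a γ z = 2c√K_a, so z_c = 2c/(γ√K_a) = 2×9.9/(20.4×0.7186) = 1.351 m.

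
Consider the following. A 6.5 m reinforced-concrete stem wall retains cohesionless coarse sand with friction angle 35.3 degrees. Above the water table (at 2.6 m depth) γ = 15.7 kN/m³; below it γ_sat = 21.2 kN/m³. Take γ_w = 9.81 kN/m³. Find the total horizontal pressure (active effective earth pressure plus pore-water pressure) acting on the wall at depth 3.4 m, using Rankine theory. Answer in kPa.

21.2 kPa

K_a = (1 − sin φ)/(1 + sin φ) = 0.2675.
γ' = 21.2 − 9.81 = 11.39 kN/m³.
Effective vertical stress at 3.4 m: σ'_v = 15.7×2.6 + 11.39×0.800 = 49.93 kPa.
σ'_h = K_a σ'_v = 0.2675 × 49.93 = 13.36 kPa; u = γ_w × 0.800 = 7.848 kPa.
Total σ_h = 13.36 + 7.848 = 21.21 kPa.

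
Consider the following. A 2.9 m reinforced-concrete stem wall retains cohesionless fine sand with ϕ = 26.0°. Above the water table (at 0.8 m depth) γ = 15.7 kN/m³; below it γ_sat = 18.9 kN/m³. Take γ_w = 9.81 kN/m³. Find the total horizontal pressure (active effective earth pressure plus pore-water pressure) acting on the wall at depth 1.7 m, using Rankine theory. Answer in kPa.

K_a = (1 − sin φ)/(1 + sin φ) = 0.3905.
γ' = 18.9 − 9.81 = 9.090 kN/m³.
Effective vertical stress at 1.7 m: σ'_v = 15.7×0.8 + 9.090×0.900 = 20.74 kPa.
σ'_h = K_a σ'_v = 0.3905 × 20.74 = 8.099 kPa; u = γ_w × 0.900 = 8.829 kPa.
Total σ_h = 8.099 + 8.829 = 16.93 kPa.

16.9 kPa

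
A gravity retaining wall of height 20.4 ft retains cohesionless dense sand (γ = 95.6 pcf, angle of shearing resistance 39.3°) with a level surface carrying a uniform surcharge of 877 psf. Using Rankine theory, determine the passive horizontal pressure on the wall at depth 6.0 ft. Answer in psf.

K_p = (1 + sin φ)/(1 − sin φ) = 4.455.
σ_v = γz + q = 95.6 × 6.0 + 877 = 1451 psf.
σ_h = K_p σ_v = 4.455 × 1451 = 6463 psf.

6460 psf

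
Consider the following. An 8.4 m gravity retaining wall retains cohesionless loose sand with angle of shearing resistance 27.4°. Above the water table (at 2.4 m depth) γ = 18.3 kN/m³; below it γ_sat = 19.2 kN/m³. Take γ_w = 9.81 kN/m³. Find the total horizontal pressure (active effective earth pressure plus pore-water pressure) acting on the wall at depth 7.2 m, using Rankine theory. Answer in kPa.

K_a = (1 − sin φ)/(1 + sin φ) = 0.3697.
γ' = 19.2 − 9.81 = 9.390 kN/m³.
Effective vertical stress at 7.2 m: σ'_v = 18.3×2.4 + 9.390×4.80 = 88.99 kPa.
σ'_h = K_a σ'_v = 0.3697 × 88.99 = 32.90 kPa; u = γ_w × 4.80 = 47.09 kPa.
Total σ_h = 32.90 + 47.09 = 79.99 kPa.

80.0 kPa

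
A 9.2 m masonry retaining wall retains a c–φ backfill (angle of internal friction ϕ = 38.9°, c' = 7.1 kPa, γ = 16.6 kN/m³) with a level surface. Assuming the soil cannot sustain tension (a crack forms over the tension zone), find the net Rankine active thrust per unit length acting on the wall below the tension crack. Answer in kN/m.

K_a = 0.2285; √K_a = 0.4780.
Tension-crack depth z_c = 2c/(γ√K_a) = 2×7.1/(16.6×0.4780) = 1.789 m.
σ_a at base = K_a γ H − 2c√K_a = 0.2285×16.6×9.2 − 2×7.1×0.4780 = 28.11 kPa.
P_a = ½ × 28.11 × (H − z_c) = 0.5×28.11×7.411 = 104.2 kN/m.

104 kN/m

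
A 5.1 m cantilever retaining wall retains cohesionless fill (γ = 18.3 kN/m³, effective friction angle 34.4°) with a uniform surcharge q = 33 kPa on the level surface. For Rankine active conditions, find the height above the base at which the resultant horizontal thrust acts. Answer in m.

2.05 m

K_a = 0.2780.
Triangular part P₁ = ½K_aγH² = 66.16 at H/3 = 1.700 m; rectangular part P₂ = K_a q H = 46.78 at H/2 = 2.550 m.
ȳ = (P₁·1.700 + P₂·2.550)/(P₁+P₂) = 2.052 m.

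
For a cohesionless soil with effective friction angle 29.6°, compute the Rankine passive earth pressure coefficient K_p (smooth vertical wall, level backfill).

K_p = (1 + sin φ)/(1 − sin φ) = tan²(45° + 29.6°/2) = 2.952.

2.95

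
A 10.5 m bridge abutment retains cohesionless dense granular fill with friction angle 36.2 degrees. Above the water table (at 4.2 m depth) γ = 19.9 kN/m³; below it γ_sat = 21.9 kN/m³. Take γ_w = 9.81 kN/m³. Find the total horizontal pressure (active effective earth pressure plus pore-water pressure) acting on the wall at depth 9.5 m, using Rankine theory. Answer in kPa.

K_a = (1 − sin φ)/(1 + sin φ) = 0.2574.
γ' = 21.9 − 9.81 = 12.09 kN/m³.
Effective vertical stress at 9.5 m: σ'_v = 19.9×4.2 + 12.09×5.30 = 147.7 kPa.
σ'_h = K_a σ'_v = 0.2574 × 147.7 = 38.00 kPa; u = γ_w × 5.30 = 51.99 kPa.
Total σ_h = 38.00 + 51.99 = 90.00 kPa.

90.0 kPa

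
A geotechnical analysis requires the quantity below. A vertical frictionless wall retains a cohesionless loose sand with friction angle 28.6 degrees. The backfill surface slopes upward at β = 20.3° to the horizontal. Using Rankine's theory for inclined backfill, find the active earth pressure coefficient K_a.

K_a = cos β · (cos β − √(cos²β − cos²φ)) / (cos β + √(cos²β − cos²φ)).
cos β = 0.9379, cos φ = 0.8780, √(cos²β − cos²φ) = 0.3298.
K_a = 0.9379 × (0.9379 − 0.3298)/(0.9379 + 0.3298) = 0.4499.

0.450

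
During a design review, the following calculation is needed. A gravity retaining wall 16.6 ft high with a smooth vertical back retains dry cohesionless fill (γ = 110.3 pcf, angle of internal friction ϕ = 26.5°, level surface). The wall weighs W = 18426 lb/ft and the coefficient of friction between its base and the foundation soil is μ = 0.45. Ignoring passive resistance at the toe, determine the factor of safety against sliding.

1.42

K_a = tan²(45° − 26.5°/2) = 0.3829.
P_a = ½K_aγH² = 0.5×0.3829×110.3×16.6² = 5820 lb/ft, acting at H/3 = 5.533 ft above the base.
FS_sliding = μW / P_a = 0.45×18426 / 5820 = 1.425.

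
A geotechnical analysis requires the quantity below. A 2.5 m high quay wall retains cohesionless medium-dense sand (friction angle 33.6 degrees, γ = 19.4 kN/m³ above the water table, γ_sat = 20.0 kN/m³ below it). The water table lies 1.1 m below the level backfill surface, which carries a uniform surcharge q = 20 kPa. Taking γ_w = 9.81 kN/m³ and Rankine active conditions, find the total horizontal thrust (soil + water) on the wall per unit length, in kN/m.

38.8 kN/m

K_a = tan²(45° − φ/2) = 0.2875.
γ' = 20.0 − 9.81 = 10.19 kN/m³. h₂ = H − d_w = 1.4 m.
σ'_h: at surface K_a·q = 5.750; at WT K_a(q+γd_w) = 11.89; at base K_a(q+γd_w+γ'h₂) = 15.99 kPa.
P₁ = ½(5.750+11.89)×1.1 = 9.700; P₂ = ½(11.89+15.99)×1.4 = 19.51; P_w = ½γ_w h₂² = 9.614.
Total = 9.700+19.51+9.614 = 38.82 kN/m.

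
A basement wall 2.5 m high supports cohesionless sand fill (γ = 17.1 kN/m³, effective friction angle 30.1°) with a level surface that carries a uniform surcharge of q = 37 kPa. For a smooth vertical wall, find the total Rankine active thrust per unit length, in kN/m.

48.5 kN/m

K_a = tan²(45° − φ/2) = 0.3320.
Soil triangle: ½ K_a γ H² = 0.5×0.3320×17.1×2.5² = 17.74 kN/m.
Surcharge rectangle: K_a q H = 0.3320×37×2.5 = 30.71 kN/m.
Total = 17.74 + 30.71 = 48.45 kN/m.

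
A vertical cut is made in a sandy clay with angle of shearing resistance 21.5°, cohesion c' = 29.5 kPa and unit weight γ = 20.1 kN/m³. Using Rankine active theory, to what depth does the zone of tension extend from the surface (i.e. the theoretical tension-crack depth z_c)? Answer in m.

K_a = tan²(45° − 21.5°/2) = 0.4636; √K_a = 0.6809.
The active pressure is zero where K_a γ z = 2c√K_a, so z_c = 2c/(γ√K_a) = 2×29.5/(20.1×0.6809) = 4.311 m.

4.31 m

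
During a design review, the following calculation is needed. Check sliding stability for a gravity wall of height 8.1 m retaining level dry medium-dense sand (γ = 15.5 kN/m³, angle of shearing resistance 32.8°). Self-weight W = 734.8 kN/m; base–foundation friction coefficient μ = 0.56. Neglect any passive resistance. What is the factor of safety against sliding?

2.72

K_a = tan²(45° − 32.8°/2) = 0.2973.
P_a = ½K_aγH² = 0.5×0.2973×15.5×8.1² = 151.2 kN/m, acting at H/3 = 2.700 m above the base.
FS_sliding = μW / P_a = 0.56×734.8 / 151.2 = 2.722.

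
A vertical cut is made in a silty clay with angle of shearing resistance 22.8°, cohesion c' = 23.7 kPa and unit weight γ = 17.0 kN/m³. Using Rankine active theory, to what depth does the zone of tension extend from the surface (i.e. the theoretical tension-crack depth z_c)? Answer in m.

K_a = tan²(45° − 22.8°/2) = 0.4414; √K_a = 0.6644.
The active pressure is zero where K_a γ z = 2c√K_a, so z_c = 2c/(γ√K_a) = 2×23.7/(17.0×0.6644) = 4.197 m.

4.20 m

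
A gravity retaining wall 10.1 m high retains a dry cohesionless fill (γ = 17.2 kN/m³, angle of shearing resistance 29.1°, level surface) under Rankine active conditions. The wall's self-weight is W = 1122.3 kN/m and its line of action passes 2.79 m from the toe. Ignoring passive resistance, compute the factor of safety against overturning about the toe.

3.07

K_a = tan²(45° − 29.1°/2) = 0.3456.
P_a = ½K_aγH² = 0.5×0.3456×17.2×10.1² = 303.2 kN/m, acting at H/3 = 3.367 m above the base.
Overturning moment M_o = P_a × H/3 = 303.2 × 3.367 = 1021.
Resisting moment M_r = W × 2.79 = 1122.3 × 2.79 = 3131.
FS_overturning = M_r/M_o = 3131/1021 = 3.068.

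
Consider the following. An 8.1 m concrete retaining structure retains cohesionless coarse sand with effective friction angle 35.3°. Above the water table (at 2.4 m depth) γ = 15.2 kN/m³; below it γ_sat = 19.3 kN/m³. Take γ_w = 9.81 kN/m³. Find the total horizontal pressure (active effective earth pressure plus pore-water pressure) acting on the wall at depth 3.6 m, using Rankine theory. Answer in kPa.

24.6 kPa

K_a = (1 − sin φ)/(1 + sin φ) = 0.2675.
γ' = 19.3 − 9.81 = 9.490 kN/m³.
Effective vertical stress at 3.6 m: σ'_v = 15.2×2.4 + 9.490×1.20 = 47.87 kPa.
σ'_h = K_a σ'_v = 0.2675 × 47.87 = 12.81 kPa; u = γ_w × 1.20 = 11.77 kPa.
Total σ_h = 12.81 + 11.77 = 24.58 kPa.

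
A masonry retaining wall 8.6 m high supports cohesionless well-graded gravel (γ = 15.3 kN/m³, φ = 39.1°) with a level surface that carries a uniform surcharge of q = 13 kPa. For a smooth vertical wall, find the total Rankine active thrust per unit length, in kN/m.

153 kN/m

K_a = tan²(45° − φ/2) = 0.2265.
Soil triangle: ½ K_a γ H² = 0.5×0.2265×15.3×8.6² = 128.1 kN/m.
Surcharge rectangle: K_a q H = 0.2265×13×8.6 = 25.32 kN/m.
Total = 128.1 + 25.32 = 153.5 kN/m.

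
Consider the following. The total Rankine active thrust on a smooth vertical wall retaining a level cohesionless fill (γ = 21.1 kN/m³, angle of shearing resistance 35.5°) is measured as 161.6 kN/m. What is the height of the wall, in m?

7.60 m

K_a = 0.2653. P_a = ½ K_a γ H² ⇒ H = √(2P_a/(K_a γ)).
H = √(2×161.6/(0.2653×21.1)) = 7.599 m.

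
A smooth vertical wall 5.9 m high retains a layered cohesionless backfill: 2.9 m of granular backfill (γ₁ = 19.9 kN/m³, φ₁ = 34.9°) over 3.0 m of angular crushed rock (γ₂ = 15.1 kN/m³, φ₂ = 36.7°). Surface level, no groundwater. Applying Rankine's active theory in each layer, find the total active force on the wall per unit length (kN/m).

K_a1 = tan²(45°−34.9°/2) = 0.2721; K_a2 = tan²(45°−36.7°/2) = 0.2519.
Layer 1: σ at base = K_a1 γ₁ h₁ = 15.71 kPa; P₁ = ½×15.71×2.9 = 22.77.
Layer 2: σ_v at top = γ₁h₁ = 57.71; σ_h top = K_a2×57.71 = 14.53; σ_h base = K_a2×(57.71+15.1×3.0) = 25.94.
P₂ = ½(14.53+25.94)×3.0 = 60.72. Total P_a = 22.77+60.72 = 83.49 kN/m.

83.5 kN/m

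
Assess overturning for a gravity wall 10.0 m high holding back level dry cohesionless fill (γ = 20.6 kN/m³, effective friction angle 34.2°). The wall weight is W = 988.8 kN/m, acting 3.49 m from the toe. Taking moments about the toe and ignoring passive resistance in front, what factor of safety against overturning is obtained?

3.59

K_a = tan²(45° − 34.2°/2) = 0.2803.
P_a = ½K_aγH² = 0.5×0.2803×20.6×10.0² = 288.8 kN/m, acting at H/3 = 3.333 m above the base.
Overturning moment M_o = P_a × H/3 = 288.8 × 3.333 = 962.5.
Resisting moment M_r = W × 3.49 = 988.8 × 3.49 = 3451.
FS_overturning = M_r/M_o = 3451/962.5 = 3.585.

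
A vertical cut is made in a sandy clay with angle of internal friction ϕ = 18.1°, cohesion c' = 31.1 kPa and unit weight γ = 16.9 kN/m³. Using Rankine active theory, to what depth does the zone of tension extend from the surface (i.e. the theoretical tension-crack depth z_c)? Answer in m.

K_a = tan²(45° − 18.1°/2) = 0.5259; √K_a = 0.7252.
The active pressure is zero where K_a γ z = 2c√K_a, so z_c = 2c/(γ√K_a) = 2×31.1/(16.9×0.7252) = 5.075 m.

5.08 m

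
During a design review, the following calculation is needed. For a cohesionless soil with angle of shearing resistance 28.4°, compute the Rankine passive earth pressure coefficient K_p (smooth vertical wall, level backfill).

2.81

K_p = (1 + sin φ)/(1 − sin φ) = tan²(45° + 28.4°/2) = 2.814.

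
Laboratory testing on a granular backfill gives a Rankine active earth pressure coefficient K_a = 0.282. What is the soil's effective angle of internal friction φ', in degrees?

K_a = tan²(45° − φ/2) ⇒ 45° − φ/2 = arctan(√0.282) = 27.97°.
φ = 2(45° − 27.97°) = 34.06°.

34.1°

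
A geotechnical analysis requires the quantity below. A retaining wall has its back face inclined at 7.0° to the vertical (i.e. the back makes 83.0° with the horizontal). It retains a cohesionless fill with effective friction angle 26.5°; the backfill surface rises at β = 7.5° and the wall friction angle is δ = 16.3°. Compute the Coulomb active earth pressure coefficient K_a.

0.442

K_a = sin²(α+φ) / [sin²α · sin(α−δ) · (1 + √{sin(φ+δ)sin(φ−β) / (sin(α−δ)sin(α+β))})²].
With α = 83.0°, φ = 26.5°, δ = 16.3°, β = 7.5°: K_a = 0.4419.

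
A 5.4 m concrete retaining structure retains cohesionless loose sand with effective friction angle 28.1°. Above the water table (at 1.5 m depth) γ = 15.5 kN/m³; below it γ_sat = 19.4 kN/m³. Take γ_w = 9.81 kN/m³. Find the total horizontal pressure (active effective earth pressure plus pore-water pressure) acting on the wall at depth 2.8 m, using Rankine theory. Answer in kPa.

K_a = (1 − sin φ)/(1 + sin φ) = 0.3596.
γ' = 19.4 − 9.81 = 9.590 kN/m³.
Effective vertical stress at 2.8 m: σ'_v = 15.5×1.5 + 9.590×1.30 = 35.72 kPa.
σ'_h = K_a σ'_v = 0.3596 × 35.72 = 12.84 kPa; u = γ_w × 1.30 = 12.75 kPa.
Total σ_h = 12.84 + 12.75 = 25.60 kPa.

25.6 kPa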